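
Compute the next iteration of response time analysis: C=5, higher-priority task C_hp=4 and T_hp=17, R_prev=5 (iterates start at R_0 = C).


R_next = C + ceil(R_prev / T_hp) * C_hp
ceil(5 / 17) = ceil(0.2941) = 1
Interference = 1 * 4 = 4
R_next = 5 + 4 = 9

9


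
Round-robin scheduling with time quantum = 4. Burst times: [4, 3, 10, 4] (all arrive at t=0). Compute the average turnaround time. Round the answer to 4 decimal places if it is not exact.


Time quantum = 4
Execution trace:
  J1 runs 4 units, time = 4
  J2 runs 3 units, time = 7
  J3 runs 4 units, time = 11
  J4 runs 4 units, time = 15
  J3 runs 4 units, time = 19
  J3 runs 2 units, time = 21
Finish times: [4, 7, 21, 15]
Average turnaround = 47/4 = 11.75

11.75


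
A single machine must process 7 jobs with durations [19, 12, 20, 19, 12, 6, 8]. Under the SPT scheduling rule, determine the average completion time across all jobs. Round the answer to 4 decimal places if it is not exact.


Sort jobs by processing time (SPT order): [6, 8, 12, 12, 19, 19, 20]
Compute completion times sequentially:
  Job 1: processing = 6, completes at 6
  Job 2: processing = 8, completes at 14
  Job 3: processing = 12, completes at 26
  Job 4: processing = 12, completes at 38
  Job 5: processing = 19, completes at 57
  Job 6: processing = 19, completes at 76
  Job 7: processing = 20, completes at 96
Sum of completion times = 313
Average completion time = 313/7 = 44.7143

44.7143


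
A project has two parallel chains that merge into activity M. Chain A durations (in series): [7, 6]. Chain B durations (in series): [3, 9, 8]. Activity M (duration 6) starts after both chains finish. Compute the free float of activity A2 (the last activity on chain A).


ES(A2) = sum of predecessors on chain A = 7
EF(A2) = ES + duration = 7 + 6 = 13
Successor of A2 is M. ES(M) = max(sum(A), sum(B)) = max(13, 20) = 20
Free float = ES(successor) - EF(current) = 20 - 13 = 7

7


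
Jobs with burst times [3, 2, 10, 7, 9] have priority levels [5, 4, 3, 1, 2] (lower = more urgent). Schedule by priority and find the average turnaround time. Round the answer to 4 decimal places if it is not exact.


Sort by priority (ascending = highest first):
Order: [(1, 7), (2, 9), (3, 10), (4, 2), (5, 3)]
Completion times:
  Priority 1, burst=7, C=7
  Priority 2, burst=9, C=16
  Priority 3, burst=10, C=26
  Priority 4, burst=2, C=28
  Priority 5, burst=3, C=31
Average turnaround = 108/5 = 21.6

21.6


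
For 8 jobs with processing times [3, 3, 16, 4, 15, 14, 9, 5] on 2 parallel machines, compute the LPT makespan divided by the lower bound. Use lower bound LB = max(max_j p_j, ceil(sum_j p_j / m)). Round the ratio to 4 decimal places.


LPT order: [16, 15, 14, 9, 5, 4, 3, 3]
Machine loads after assignment: [36, 33]
LPT makespan = 36
Lower bound = max(max_job, ceil(total/2)) = max(16, 35) = 35
Ratio = 36 / 35 = 1.0286

1.0286


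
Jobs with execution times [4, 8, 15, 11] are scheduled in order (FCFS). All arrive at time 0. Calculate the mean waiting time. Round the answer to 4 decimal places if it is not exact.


FCFS order (as given): [4, 8, 15, 11]
Waiting times:
  Job 1: wait = 0
  Job 2: wait = 4
  Job 3: wait = 12
  Job 4: wait = 27
Sum of waiting times = 43
Average waiting time = 43/4 = 10.75

10.75


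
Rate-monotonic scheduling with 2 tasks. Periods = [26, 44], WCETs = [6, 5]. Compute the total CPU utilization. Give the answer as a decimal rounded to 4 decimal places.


Compute individual utilizations (exact fractions):
  Task 1: C/T = 6/26 = 3/13 (approx. 0.2308)
  Task 2: C/T = 5/44 (approx. 0.1136)
Total utilization U = 3/13 + 5/44 = 197/572
Rounded to 4 decimal places: U = 0.3444
RM (Liu & Layland) bound for 2 tasks = 0.828427; compare with U = 197/572 (approx. 0.344406)
U <= bound, so schedulable by RM sufficient condition.

0.3444


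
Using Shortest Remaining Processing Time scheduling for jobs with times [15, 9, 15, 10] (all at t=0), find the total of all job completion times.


Since all jobs arrive at t=0, SRPT equals SPT ordering.
SPT order: [9, 10, 15, 15]
Completion times:
  Job 1: p=9, C=9
  Job 2: p=10, C=19
  Job 3: p=15, C=34
  Job 4: p=15, C=49
Total completion time = 9 + 19 + 34 + 49 = 111

111


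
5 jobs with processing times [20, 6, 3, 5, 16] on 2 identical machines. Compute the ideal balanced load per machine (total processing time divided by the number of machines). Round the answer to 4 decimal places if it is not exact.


Total processing time = 20 + 6 + 3 + 5 + 16 = 50
Number of machines = 2
Ideal balanced load = 50 / 2 = 25.0

25.0


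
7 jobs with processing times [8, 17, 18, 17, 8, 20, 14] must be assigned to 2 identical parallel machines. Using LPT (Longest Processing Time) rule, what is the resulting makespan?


Sort jobs in decreasing order (LPT): [20, 18, 17, 17, 14, 8, 8]
Assign each job to the least loaded machine:
  Machine 1: jobs [20, 17, 8, 8], load = 53
  Machine 2: jobs [18, 17, 14], load = 49
Makespan = max load = 53

53


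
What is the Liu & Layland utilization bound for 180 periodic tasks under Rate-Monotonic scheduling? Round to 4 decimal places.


Compute 2^(1/180) = 1.0038582416
Subtract 1: 1.0038582416 - 1 = 0.0038582416
Multiply by n: 180 * 0.0038582416 = 0.6944834880
Round to 4 dp: 0.6945

0.6945


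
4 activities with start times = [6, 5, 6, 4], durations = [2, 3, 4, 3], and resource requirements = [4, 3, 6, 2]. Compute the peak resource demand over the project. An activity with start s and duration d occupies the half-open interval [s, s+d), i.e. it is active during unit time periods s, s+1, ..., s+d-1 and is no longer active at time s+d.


Each activity i is active on [start_i, start_i + duration_i).
Compute total resource usage per time slot:
  t=0: active resources = [], total = 0
  t=1: active resources = [], total = 0
  t=2: active resources = [], total = 0
  t=3: active resources = [], total = 0
  t=4: active resources = [2], total = 2
  t=5: active resources = [3, 2], total = 5
  t=6: active resources = [4, 3, 6, 2], total = 15
  t=7: active resources = [4, 3, 6], total = 13
  t=8: active resources = [6], total = 6
  t=9: active resources = [6], total = 6
Peak resource demand = 15

15


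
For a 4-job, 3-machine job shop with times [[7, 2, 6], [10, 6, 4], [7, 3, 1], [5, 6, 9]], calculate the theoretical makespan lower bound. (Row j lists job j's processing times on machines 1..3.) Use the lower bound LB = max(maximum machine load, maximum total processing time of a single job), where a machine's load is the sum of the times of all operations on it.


Machine loads:
  Machine 1: 7 + 10 + 7 + 5 = 29
  Machine 2: 2 + 6 + 3 + 6 = 17
  Machine 3: 6 + 4 + 1 + 9 = 20
Max machine load = 29
Job totals:
  Job 1: 15
  Job 2: 20
  Job 3: 11
  Job 4: 20
Max job total = 20
Lower bound = max(29, 20) = 29

29


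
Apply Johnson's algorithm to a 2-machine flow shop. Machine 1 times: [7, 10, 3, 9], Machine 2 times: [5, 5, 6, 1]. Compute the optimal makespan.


Apply Johnson's rule:
  Group 1 (a <= b): [(3, 3, 6)]
  Group 2 (a > b): [(1, 7, 5), (2, 10, 5), (4, 9, 1)]
Optimal job order: [3, 1, 2, 4]
Schedule:
  Job 3: M1 done at 3, M2 done at 9
  Job 1: M1 done at 10, M2 done at 15
  Job 2: M1 done at 20, M2 done at 25
  Job 4: M1 done at 29, M2 done at 30
Makespan = 30

30


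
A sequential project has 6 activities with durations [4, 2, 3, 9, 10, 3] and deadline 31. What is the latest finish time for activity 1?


LF(activity 1) = deadline - sum of successor durations
Successors: activities 2 through 6 with durations [2, 3, 9, 10, 3]
Sum of successor durations = 27
LF = 31 - 27 = 4

4


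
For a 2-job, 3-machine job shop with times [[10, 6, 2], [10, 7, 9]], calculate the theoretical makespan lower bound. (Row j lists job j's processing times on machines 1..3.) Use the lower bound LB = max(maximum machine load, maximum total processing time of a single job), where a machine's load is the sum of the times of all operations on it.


Machine loads:
  Machine 1: 10 + 10 = 20
  Machine 2: 6 + 7 = 13
  Machine 3: 2 + 9 = 11
Max machine load = 20
Job totals:
  Job 1: 18
  Job 2: 26
Max job total = 26
Lower bound = max(20, 26) = 26

26


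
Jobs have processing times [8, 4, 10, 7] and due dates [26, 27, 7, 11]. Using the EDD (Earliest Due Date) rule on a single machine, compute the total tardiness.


Sort by due date (EDD order): [(10, 7), (7, 11), (8, 26), (4, 27)]
Compute completion times and tardiness:
  Job 1: p=10, d=7, C=10, tardiness=max(0,10-7)=3
  Job 2: p=7, d=11, C=17, tardiness=max(0,17-11)=6
  Job 3: p=8, d=26, C=25, tardiness=max(0,25-26)=0
  Job 4: p=4, d=27, C=29, tardiness=max(0,29-27)=2
Total tardiness = 11

11


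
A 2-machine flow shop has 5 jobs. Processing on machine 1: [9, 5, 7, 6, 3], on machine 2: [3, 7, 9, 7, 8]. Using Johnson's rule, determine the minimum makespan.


Apply Johnson's rule:
  Group 1 (a <= b): [(5, 3, 8), (2, 5, 7), (4, 6, 7), (3, 7, 9)]
  Group 2 (a > b): [(1, 9, 3)]
Optimal job order: [5, 2, 4, 3, 1]
Schedule:
  Job 5: M1 done at 3, M2 done at 11
  Job 2: M1 done at 8, M2 done at 18
  Job 4: M1 done at 14, M2 done at 25
  Job 3: M1 done at 21, M2 done at 34
  Job 1: M1 done at 30, M2 done at 37
Makespan = 37

37


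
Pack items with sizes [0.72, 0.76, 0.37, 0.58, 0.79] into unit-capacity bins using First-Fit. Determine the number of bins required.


Place items sequentially using First-Fit:
  Item 0.72 -> new Bin 1
  Item 0.76 -> new Bin 2
  Item 0.37 -> new Bin 3
  Item 0.58 -> Bin 3 (now 0.95)
  Item 0.79 -> new Bin 4
Total bins used = 4

4


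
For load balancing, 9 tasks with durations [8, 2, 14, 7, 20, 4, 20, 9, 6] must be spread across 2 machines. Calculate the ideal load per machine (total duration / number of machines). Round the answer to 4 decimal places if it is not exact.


Total processing time = 8 + 2 + 14 + 7 + 20 + 4 + 20 + 9 + 6 = 90
Number of machines = 2
Ideal balanced load = 90 / 2 = 45.0

45.0


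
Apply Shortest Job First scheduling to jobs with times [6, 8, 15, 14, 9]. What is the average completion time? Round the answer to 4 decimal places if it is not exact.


SJF order (ascending): [6, 8, 9, 14, 15]
Completion times:
  Job 1: burst=6, C=6
  Job 2: burst=8, C=14
  Job 3: burst=9, C=23
  Job 4: burst=14, C=37
  Job 5: burst=15, C=52
Average completion = 132/5 = 26.4

26.4


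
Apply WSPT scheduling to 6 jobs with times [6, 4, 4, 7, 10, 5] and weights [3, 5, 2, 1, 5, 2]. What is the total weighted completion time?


Compute p/w ratios and sort ascending (WSPT): [(4, 5), (6, 3), (4, 2), (10, 5), (5, 2), (7, 1)]
Compute weighted completion times:
  Job (p=4,w=5): C=4, w*C=5*4=20
  Job (p=6,w=3): C=10, w*C=3*10=30
  Job (p=4,w=2): C=14, w*C=2*14=28
  Job (p=10,w=5): C=24, w*C=5*24=120
  Job (p=5,w=2): C=29, w*C=2*29=58
  Job (p=7,w=1): C=36, w*C=1*36=36
Total weighted completion time = 292

292


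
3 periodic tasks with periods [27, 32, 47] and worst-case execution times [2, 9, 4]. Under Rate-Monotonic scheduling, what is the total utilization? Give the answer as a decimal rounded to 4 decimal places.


Compute individual utilizations (exact fractions):
  Task 1: C/T = 2/27 (approx. 0.0741)
  Task 2: C/T = 9/32 (approx. 0.2813)
  Task 3: C/T = 4/47 (approx. 0.0851)
Total utilization U = 2/27 + 9/32 + 4/47 = 17885/40608
Rounded to 4 decimal places: U = 0.4404
RM (Liu & Layland) bound for 3 tasks = 0.779763; compare with U = 17885/40608 (approx. 0.440430)
U <= bound, so schedulable by RM sufficient condition.

0.4404


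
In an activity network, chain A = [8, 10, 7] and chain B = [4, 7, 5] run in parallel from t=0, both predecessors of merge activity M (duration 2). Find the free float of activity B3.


ES(B3) = sum of predecessors on chain B = 11
EF(B3) = ES + duration = 11 + 5 = 16
Successor of B3 is M. ES(M) = max(sum(A), sum(B)) = max(25, 16) = 25
Free float = ES(successor) - EF(current) = 25 - 16 = 9

9


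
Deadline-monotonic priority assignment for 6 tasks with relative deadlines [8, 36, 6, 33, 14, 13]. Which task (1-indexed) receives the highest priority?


Sort tasks by relative deadline (ascending):
  Task 3: deadline = 6
  Task 1: deadline = 8
  Task 6: deadline = 13
  Task 5: deadline = 14
  Task 4: deadline = 33
  Task 2: deadline = 36
Priority order (highest first): [3, 1, 6, 5, 4, 2]
Highest priority task = 3

3


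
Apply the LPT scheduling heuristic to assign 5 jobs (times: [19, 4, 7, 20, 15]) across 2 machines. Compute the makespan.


Sort jobs in decreasing order (LPT): [20, 19, 15, 7, 4]
Assign each job to the least loaded machine:
  Machine 1: jobs [20, 7, 4], load = 31
  Machine 2: jobs [19, 15], load = 34
Makespan = max load = 34

34


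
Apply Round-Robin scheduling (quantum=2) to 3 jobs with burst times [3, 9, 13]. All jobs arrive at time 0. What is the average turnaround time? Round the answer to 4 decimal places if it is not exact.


Time quantum = 2
Execution trace:
  J1 runs 2 units, time = 2
  J2 runs 2 units, time = 4
  J3 runs 2 units, time = 6
  J1 runs 1 units, time = 7
  J2 runs 2 units, time = 9
  J3 runs 2 units, time = 11
  J2 runs 2 units, time = 13
  J3 runs 2 units, time = 15
  J2 runs 2 units, time = 17
  J3 runs 2 units, time = 19
  J2 runs 1 units, time = 20
  J3 runs 2 units, time = 22
  J3 runs 2 units, time = 24
  J3 runs 1 units, time = 25
Finish times: [7, 20, 25]
Average turnaround = 52/3 = 17.3333

17.3333


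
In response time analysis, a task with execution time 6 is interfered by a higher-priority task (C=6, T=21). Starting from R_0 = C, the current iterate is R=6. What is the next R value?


R_next = C + ceil(R_prev / T_hp) * C_hp
ceil(6 / 21) = ceil(0.2857) = 1
Interference = 1 * 6 = 6
R_next = 6 + 6 = 12

12


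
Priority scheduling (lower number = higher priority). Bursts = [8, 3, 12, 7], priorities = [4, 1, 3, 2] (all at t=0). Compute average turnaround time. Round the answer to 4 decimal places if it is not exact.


Sort by priority (ascending = highest first):
Order: [(1, 3), (2, 7), (3, 12), (4, 8)]
Completion times:
  Priority 1, burst=3, C=3
  Priority 2, burst=7, C=10
  Priority 3, burst=12, C=22
  Priority 4, burst=8, C=30
Average turnaround = 65/4 = 16.25

16.25


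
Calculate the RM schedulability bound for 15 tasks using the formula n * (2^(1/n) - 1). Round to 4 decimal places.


Compute 2^(1/15) = 1.0472941228
Subtract 1: 1.0472941228 - 1 = 0.0472941228
Multiply by n: 15 * 0.0472941228 = 0.7094118420
Round to 4 dp: 0.7094

0.7094


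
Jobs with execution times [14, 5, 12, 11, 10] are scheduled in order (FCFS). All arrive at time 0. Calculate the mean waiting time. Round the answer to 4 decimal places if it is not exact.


FCFS order (as given): [14, 5, 12, 11, 10]
Waiting times:
  Job 1: wait = 0
  Job 2: wait = 14
  Job 3: wait = 19
  Job 4: wait = 31
  Job 5: wait = 42
Sum of waiting times = 106
Average waiting time = 106/5 = 21.2

21.2


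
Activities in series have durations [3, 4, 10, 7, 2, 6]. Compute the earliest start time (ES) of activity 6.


Activity 6 starts after activities 1 through 5 complete.
Predecessor durations: [3, 4, 10, 7, 2]
ES = 3 + 4 + 10 + 7 + 2 = 26

26


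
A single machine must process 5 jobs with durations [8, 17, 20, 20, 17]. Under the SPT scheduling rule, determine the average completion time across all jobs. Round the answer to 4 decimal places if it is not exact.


Sort jobs by processing time (SPT order): [8, 17, 17, 20, 20]
Compute completion times sequentially:
  Job 1: processing = 8, completes at 8
  Job 2: processing = 17, completes at 25
  Job 3: processing = 17, completes at 42
  Job 4: processing = 20, completes at 62
  Job 5: processing = 20, completes at 82
Sum of completion times = 219
Average completion time = 219/5 = 43.8

43.8


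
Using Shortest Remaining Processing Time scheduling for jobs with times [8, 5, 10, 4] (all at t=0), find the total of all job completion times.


Since all jobs arrive at t=0, SRPT equals SPT ordering.
SPT order: [4, 5, 8, 10]
Completion times:
  Job 1: p=4, C=4
  Job 2: p=5, C=9
  Job 3: p=8, C=17
  Job 4: p=10, C=27
Total completion time = 4 + 9 + 17 + 27 = 57

57


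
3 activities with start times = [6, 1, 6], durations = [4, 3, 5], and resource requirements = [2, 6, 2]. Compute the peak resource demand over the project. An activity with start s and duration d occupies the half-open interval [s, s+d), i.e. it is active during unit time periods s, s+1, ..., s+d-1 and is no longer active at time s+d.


Each activity i is active on [start_i, start_i + duration_i).
Compute total resource usage per time slot:
  t=0: active resources = [], total = 0
  t=1: active resources = [6], total = 6
  t=2: active resources = [6], total = 6
  t=3: active resources = [6], total = 6
  t=4: active resources = [], total = 0
  t=5: active resources = [], total = 0
  t=6: active resources = [2, 2], total = 4
  t=7: active resources = [2, 2], total = 4
  t=8: active resources = [2, 2], total = 4
  t=9: active resources = [2, 2], total = 4
  t=10: active resources = [2], total = 2
Peak resource demand = 6

6


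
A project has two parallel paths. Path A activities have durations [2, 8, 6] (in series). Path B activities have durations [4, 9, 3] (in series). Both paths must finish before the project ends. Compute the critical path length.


Path A total = 2 + 8 + 6 = 16
Path B total = 4 + 9 + 3 = 16
Critical path = longest path = max(16, 16) = 16

16


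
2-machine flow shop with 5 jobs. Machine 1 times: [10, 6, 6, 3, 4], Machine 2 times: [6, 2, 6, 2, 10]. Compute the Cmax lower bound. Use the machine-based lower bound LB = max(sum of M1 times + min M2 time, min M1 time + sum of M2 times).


LB1 = sum(M1 times) + min(M2 times) = 29 + 2 = 31
LB2 = min(M1 times) + sum(M2 times) = 3 + 26 = 29
Lower bound = max(LB1, LB2) = max(31, 29) = 31

31


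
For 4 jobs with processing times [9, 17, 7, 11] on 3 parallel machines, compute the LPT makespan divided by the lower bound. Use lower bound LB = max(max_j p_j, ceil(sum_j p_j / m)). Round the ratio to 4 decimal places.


LPT order: [17, 11, 9, 7]
Machine loads after assignment: [17, 11, 16]
LPT makespan = 17
Lower bound = max(max_job, ceil(total/3)) = max(17, 15) = 17
Ratio = 17 / 17 = 1.0

1.0


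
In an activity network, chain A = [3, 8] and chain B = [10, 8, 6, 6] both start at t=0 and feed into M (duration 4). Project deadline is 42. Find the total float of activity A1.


Forward pass: ES(A1) = sum of predecessors on chain A = 0
EF = ES + duration = 0 + 3 = 3
Backward pass: LF(M) = deadline = 42; LS(M) = 42 - 4 = 38
LF(A1) = LS(M) - sum(successors on chain A) = 38 - 8 = 30
LS = LF - duration = 30 - 3 = 27
Total float = LS - ES = 27 - 0 = 27

27


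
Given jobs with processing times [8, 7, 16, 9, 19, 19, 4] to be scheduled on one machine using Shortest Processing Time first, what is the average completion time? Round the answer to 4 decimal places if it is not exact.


Sort jobs by processing time (SPT order): [4, 7, 8, 9, 16, 19, 19]
Compute completion times sequentially:
  Job 1: processing = 4, completes at 4
  Job 2: processing = 7, completes at 11
  Job 3: processing = 8, completes at 19
  Job 4: processing = 9, completes at 28
  Job 5: processing = 16, completes at 44
  Job 6: processing = 19, completes at 63
  Job 7: processing = 19, completes at 82
Sum of completion times = 251
Average completion time = 251/7 = 35.8571

35.8571


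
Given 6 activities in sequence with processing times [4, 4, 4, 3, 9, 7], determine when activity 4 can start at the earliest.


Activity 4 starts after activities 1 through 3 complete.
Predecessor durations: [4, 4, 4]
ES = 4 + 4 + 4 = 12

12


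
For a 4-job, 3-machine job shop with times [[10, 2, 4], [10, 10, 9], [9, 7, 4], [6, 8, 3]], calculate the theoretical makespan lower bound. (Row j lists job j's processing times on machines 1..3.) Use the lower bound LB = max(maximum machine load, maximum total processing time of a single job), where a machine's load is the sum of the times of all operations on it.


Machine loads:
  Machine 1: 10 + 10 + 9 + 6 = 35
  Machine 2: 2 + 10 + 7 + 8 = 27
  Machine 3: 4 + 9 + 4 + 3 = 20
Max machine load = 35
Job totals:
  Job 1: 16
  Job 2: 29
  Job 3: 20
  Job 4: 17
Max job total = 29
Lower bound = max(35, 29) = 35

35


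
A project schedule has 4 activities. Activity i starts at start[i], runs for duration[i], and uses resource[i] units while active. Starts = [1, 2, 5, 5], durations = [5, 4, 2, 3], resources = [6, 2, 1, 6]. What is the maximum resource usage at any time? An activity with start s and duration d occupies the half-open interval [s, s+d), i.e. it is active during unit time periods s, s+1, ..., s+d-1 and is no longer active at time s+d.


Each activity i is active on [start_i, start_i + duration_i).
Compute total resource usage per time slot:
  t=0: active resources = [], total = 0
  t=1: active resources = [6], total = 6
  t=2: active resources = [6, 2], total = 8
  t=3: active resources = [6, 2], total = 8
  t=4: active resources = [6, 2], total = 8
  t=5: active resources = [6, 2, 1, 6], total = 15
  t=6: active resources = [1, 6], total = 7
  t=7: active resources = [6], total = 6
Peak resource demand = 15

15


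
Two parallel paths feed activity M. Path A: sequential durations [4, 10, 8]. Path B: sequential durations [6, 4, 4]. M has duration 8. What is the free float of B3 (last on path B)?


ES(B3) = sum of predecessors on chain B = 10
EF(B3) = ES + duration = 10 + 4 = 14
Successor of B3 is M. ES(M) = max(sum(A), sum(B)) = max(22, 14) = 22
Free float = ES(successor) - EF(current) = 22 - 14 = 8

8


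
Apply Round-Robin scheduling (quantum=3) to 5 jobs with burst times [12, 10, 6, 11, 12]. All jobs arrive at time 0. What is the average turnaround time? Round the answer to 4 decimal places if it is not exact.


Time quantum = 3
Execution trace:
  J1 runs 3 units, time = 3
  J2 runs 3 units, time = 6
  J3 runs 3 units, time = 9
  J4 runs 3 units, time = 12
  J5 runs 3 units, time = 15
  J1 runs 3 units, time = 18
  J2 runs 3 units, time = 21
  J3 runs 3 units, time = 24
  J4 runs 3 units, time = 27
  J5 runs 3 units, time = 30
  J1 runs 3 units, time = 33
  J2 runs 3 units, time = 36
  J4 runs 3 units, time = 39
  J5 runs 3 units, time = 42
  J1 runs 3 units, time = 45
  J2 runs 1 units, time = 46
  J4 runs 2 units, time = 48
  J5 runs 3 units, time = 51
Finish times: [45, 46, 24, 48, 51]
Average turnaround = 214/5 = 42.8

42.8


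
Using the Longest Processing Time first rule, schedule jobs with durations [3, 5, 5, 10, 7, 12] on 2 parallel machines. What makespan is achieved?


Sort jobs in decreasing order (LPT): [12, 10, 7, 5, 5, 3]
Assign each job to the least loaded machine:
  Machine 1: jobs [12, 5, 5], load = 22
  Machine 2: jobs [10, 7, 3], load = 20
Makespan = max load = 22

22


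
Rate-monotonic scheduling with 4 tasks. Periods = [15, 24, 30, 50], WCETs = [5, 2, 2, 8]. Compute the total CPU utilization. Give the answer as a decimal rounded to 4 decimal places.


Compute individual utilizations (exact fractions):
  Task 1: C/T = 5/15 = 1/3 (approx. 0.3333)
  Task 2: C/T = 2/24 = 1/12 (approx. 0.0833)
  Task 3: C/T = 2/30 = 1/15 (approx. 0.0667)
  Task 4: C/T = 8/50 = 4/25 (approx. 0.16)
Total utilization U = 1/3 + 1/12 + 1/15 + 4/25 = 193/300
Rounded to 4 decimal places: U = 0.6433
RM (Liu & Layland) bound for 4 tasks = 0.756828; compare with U = 193/300 (approx. 0.643333)
U <= bound, so schedulable by RM sufficient condition.

0.6433


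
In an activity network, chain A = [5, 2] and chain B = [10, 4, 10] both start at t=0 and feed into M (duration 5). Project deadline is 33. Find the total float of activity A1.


Forward pass: ES(A1) = sum of predecessors on chain A = 0
EF = ES + duration = 0 + 5 = 5
Backward pass: LF(M) = deadline = 33; LS(M) = 33 - 5 = 28
LF(A1) = LS(M) - sum(successors on chain A) = 28 - 2 = 26
LS = LF - duration = 26 - 5 = 21
Total float = LS - ES = 21 - 0 = 21

21


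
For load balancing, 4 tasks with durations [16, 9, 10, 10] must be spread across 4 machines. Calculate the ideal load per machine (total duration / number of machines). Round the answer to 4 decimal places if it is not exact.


Total processing time = 16 + 9 + 10 + 10 = 45
Number of machines = 4
Ideal balanced load = 45 / 4 = 11.25

11.25


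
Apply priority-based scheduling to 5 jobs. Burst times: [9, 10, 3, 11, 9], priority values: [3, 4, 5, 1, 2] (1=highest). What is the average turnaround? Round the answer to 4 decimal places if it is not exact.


Sort by priority (ascending = highest first):
Order: [(1, 11), (2, 9), (3, 9), (4, 10), (5, 3)]
Completion times:
  Priority 1, burst=11, C=11
  Priority 2, burst=9, C=20
  Priority 3, burst=9, C=29
  Priority 4, burst=10, C=39
  Priority 5, burst=3, C=42
Average turnaround = 141/5 = 28.2

28.2


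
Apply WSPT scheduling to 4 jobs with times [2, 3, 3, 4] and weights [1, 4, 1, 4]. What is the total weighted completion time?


Compute p/w ratios and sort ascending (WSPT): [(3, 4), (4, 4), (2, 1), (3, 1)]
Compute weighted completion times:
  Job (p=3,w=4): C=3, w*C=4*3=12
  Job (p=4,w=4): C=7, w*C=4*7=28
  Job (p=2,w=1): C=9, w*C=1*9=9
  Job (p=3,w=1): C=12, w*C=1*12=12
Total weighted completion time = 61

61


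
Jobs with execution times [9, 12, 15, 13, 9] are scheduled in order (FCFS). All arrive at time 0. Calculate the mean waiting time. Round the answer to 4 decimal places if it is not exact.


FCFS order (as given): [9, 12, 15, 13, 9]
Waiting times:
  Job 1: wait = 0
  Job 2: wait = 9
  Job 3: wait = 21
  Job 4: wait = 36
  Job 5: wait = 49
Sum of waiting times = 115
Average waiting time = 115/5 = 23.0

23.0


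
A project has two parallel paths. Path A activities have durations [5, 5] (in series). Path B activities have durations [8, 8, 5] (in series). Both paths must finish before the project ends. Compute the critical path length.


Path A total = 5 + 5 = 10
Path B total = 8 + 8 + 5 = 21
Critical path = longest path = max(10, 21) = 21

21


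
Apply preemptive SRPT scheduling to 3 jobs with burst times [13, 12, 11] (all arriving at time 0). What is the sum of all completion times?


Since all jobs arrive at t=0, SRPT equals SPT ordering.
SPT order: [11, 12, 13]
Completion times:
  Job 1: p=11, C=11
  Job 2: p=12, C=23
  Job 3: p=13, C=36
Total completion time = 11 + 23 + 36 = 70

70


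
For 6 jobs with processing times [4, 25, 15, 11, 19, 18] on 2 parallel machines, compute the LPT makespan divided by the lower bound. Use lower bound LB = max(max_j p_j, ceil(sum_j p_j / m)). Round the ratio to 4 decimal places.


LPT order: [25, 19, 18, 15, 11, 4]
Machine loads after assignment: [44, 48]
LPT makespan = 48
Lower bound = max(max_job, ceil(total/2)) = max(25, 46) = 46
Ratio = 48 / 46 = 1.0435

1.0435


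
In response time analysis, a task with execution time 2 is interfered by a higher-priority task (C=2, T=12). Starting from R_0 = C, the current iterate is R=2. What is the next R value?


R_next = C + ceil(R_prev / T_hp) * C_hp
ceil(2 / 12) = ceil(0.1667) = 1
Interference = 1 * 2 = 2
R_next = 2 + 2 = 4

4


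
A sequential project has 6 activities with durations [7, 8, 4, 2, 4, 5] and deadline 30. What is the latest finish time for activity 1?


LF(activity 1) = deadline - sum of successor durations
Successors: activities 2 through 6 with durations [8, 4, 2, 4, 5]
Sum of successor durations = 23
LF = 30 - 23 = 7

7


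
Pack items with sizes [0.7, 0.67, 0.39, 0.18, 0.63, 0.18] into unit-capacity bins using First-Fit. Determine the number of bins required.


Place items sequentially using First-Fit:
  Item 0.7 -> new Bin 1
  Item 0.67 -> new Bin 2
  Item 0.39 -> new Bin 3
  Item 0.18 -> Bin 1 (now 0.88)
  Item 0.63 -> new Bin 4
  Item 0.18 -> Bin 2 (now 0.85)
Total bins used = 4

4


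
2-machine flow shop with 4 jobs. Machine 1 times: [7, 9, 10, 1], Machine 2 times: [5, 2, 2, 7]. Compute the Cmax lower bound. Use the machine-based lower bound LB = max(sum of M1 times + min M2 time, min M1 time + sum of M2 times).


LB1 = sum(M1 times) + min(M2 times) = 27 + 2 = 29
LB2 = min(M1 times) + sum(M2 times) = 1 + 16 = 17
Lower bound = max(LB1, LB2) = max(29, 17) = 29

29


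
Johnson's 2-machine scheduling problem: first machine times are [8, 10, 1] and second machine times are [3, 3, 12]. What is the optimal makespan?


Apply Johnson's rule:
  Group 1 (a <= b): [(3, 1, 12)]
  Group 2 (a > b): [(1, 8, 3), (2, 10, 3)]
Optimal job order: [3, 1, 2]
Schedule:
  Job 3: M1 done at 1, M2 done at 13
  Job 1: M1 done at 9, M2 done at 16
  Job 2: M1 done at 19, M2 done at 22
Makespan = 22

22


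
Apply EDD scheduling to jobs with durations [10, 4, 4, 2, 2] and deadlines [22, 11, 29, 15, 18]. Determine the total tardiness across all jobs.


Sort by due date (EDD order): [(4, 11), (2, 15), (2, 18), (10, 22), (4, 29)]
Compute completion times and tardiness:
  Job 1: p=4, d=11, C=4, tardiness=max(0,4-11)=0
  Job 2: p=2, d=15, C=6, tardiness=max(0,6-15)=0
  Job 3: p=2, d=18, C=8, tardiness=max(0,8-18)=0
  Job 4: p=10, d=22, C=18, tardiness=max(0,18-22)=0
  Job 5: p=4, d=29, C=22, tardiness=max(0,22-29)=0
Total tardiness = 0

0


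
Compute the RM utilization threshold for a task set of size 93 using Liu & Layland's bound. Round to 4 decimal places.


Compute 2^(1/93) = 1.0074810397
Subtract 1: 1.0074810397 - 1 = 0.0074810397
Multiply by n: 93 * 0.0074810397 = 0.6957366921
Round to 4 dp: 0.6957

0.6957


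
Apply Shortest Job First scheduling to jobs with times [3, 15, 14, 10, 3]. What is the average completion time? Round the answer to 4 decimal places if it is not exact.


SJF order (ascending): [3, 3, 10, 14, 15]
Completion times:
  Job 1: burst=3, C=3
  Job 2: burst=3, C=6
  Job 3: burst=10, C=16
  Job 4: burst=14, C=30
  Job 5: burst=15, C=45
Average completion = 100/5 = 20.0

20.0


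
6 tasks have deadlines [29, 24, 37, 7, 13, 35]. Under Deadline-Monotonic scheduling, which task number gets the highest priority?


Sort tasks by relative deadline (ascending):
  Task 4: deadline = 7
  Task 5: deadline = 13
  Task 2: deadline = 24
  Task 1: deadline = 29
  Task 6: deadline = 35
  Task 3: deadline = 37
Priority order (highest first): [4, 5, 2, 1, 6, 3]
Highest priority task = 4

4


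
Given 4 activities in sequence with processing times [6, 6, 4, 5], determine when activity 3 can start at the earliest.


Activity 3 starts after activities 1 through 2 complete.
Predecessor durations: [6, 6]
ES = 6 + 6 = 12

12


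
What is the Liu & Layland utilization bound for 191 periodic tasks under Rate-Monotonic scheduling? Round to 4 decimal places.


Compute 2^(1/191) = 1.0036356358
Subtract 1: 1.0036356358 - 1 = 0.0036356358
Multiply by n: 191 * 0.0036356358 = 0.6944064378
Round to 4 dp: 0.6944

0.6944


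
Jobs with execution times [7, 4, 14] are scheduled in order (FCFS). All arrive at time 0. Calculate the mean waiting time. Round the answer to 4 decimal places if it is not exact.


FCFS order (as given): [7, 4, 14]
Waiting times:
  Job 1: wait = 0
  Job 2: wait = 7
  Job 3: wait = 11
Sum of waiting times = 18
Average waiting time = 18/3 = 6.0

6.0


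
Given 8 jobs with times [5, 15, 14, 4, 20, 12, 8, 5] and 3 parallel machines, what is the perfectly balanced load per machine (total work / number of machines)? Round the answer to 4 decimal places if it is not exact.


Total processing time = 5 + 15 + 14 + 4 + 20 + 12 + 8 + 5 = 83
Number of machines = 3
Ideal balanced load = 83 / 3 = 27.6667

27.6667


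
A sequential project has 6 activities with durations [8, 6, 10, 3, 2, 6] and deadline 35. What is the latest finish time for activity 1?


LF(activity 1) = deadline - sum of successor durations
Successors: activities 2 through 6 with durations [6, 10, 3, 2, 6]
Sum of successor durations = 27
LF = 35 - 27 = 8

8


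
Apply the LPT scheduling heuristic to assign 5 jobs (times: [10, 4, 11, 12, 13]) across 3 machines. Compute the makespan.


Sort jobs in decreasing order (LPT): [13, 12, 11, 10, 4]
Assign each job to the least loaded machine:
  Machine 1: jobs [13], load = 13
  Machine 2: jobs [12, 4], load = 16
  Machine 3: jobs [11, 10], load = 21
Makespan = max load = 21

21


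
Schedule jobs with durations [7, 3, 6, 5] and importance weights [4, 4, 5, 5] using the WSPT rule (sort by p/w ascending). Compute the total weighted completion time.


Compute p/w ratios and sort ascending (WSPT): [(3, 4), (5, 5), (6, 5), (7, 4)]
Compute weighted completion times:
  Job (p=3,w=4): C=3, w*C=4*3=12
  Job (p=5,w=5): C=8, w*C=5*8=40
  Job (p=6,w=5): C=14, w*C=5*14=70
  Job (p=7,w=4): C=21, w*C=4*21=84
Total weighted completion time = 206

206


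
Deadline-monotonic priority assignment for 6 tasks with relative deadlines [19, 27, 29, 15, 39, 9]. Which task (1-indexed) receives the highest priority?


Sort tasks by relative deadline (ascending):
  Task 6: deadline = 9
  Task 4: deadline = 15
  Task 1: deadline = 19
  Task 2: deadline = 27
  Task 3: deadline = 29
  Task 5: deadline = 39
Priority order (highest first): [6, 4, 1, 2, 3, 5]
Highest priority task = 6

6


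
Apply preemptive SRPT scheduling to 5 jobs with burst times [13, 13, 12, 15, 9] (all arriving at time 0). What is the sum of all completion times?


Since all jobs arrive at t=0, SRPT equals SPT ordering.
SPT order: [9, 12, 13, 13, 15]
Completion times:
  Job 1: p=9, C=9
  Job 2: p=12, C=21
  Job 3: p=13, C=34
  Job 4: p=13, C=47
  Job 5: p=15, C=62
Total completion time = 9 + 21 + 34 + 47 + 62 = 173

173


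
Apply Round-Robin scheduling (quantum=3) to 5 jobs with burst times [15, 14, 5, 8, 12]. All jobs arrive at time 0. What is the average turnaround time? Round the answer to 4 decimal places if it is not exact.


Time quantum = 3
Execution trace:
  J1 runs 3 units, time = 3
  J2 runs 3 units, time = 6
  J3 runs 3 units, time = 9
  J4 runs 3 units, time = 12
  J5 runs 3 units, time = 15
  J1 runs 3 units, time = 18
  J2 runs 3 units, time = 21
  J3 runs 2 units, time = 23
  J4 runs 3 units, time = 26
  J5 runs 3 units, time = 29
  J1 runs 3 units, time = 32
  J2 runs 3 units, time = 35
  J4 runs 2 units, time = 37
  J5 runs 3 units, time = 40
  J1 runs 3 units, time = 43
  J2 runs 3 units, time = 46
  J5 runs 3 units, time = 49
  J1 runs 3 units, time = 52
  J2 runs 2 units, time = 54
Finish times: [52, 54, 23, 37, 49]
Average turnaround = 215/5 = 43.0

43.0


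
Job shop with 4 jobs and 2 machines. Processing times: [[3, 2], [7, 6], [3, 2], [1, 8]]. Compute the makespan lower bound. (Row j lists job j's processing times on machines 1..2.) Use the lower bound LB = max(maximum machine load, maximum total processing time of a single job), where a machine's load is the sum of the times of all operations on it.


Machine loads:
  Machine 1: 3 + 7 + 3 + 1 = 14
  Machine 2: 2 + 6 + 2 + 8 = 18
Max machine load = 18
Job totals:
  Job 1: 5
  Job 2: 13
  Job 3: 5
  Job 4: 9
Max job total = 13
Lower bound = max(18, 13) = 18

18


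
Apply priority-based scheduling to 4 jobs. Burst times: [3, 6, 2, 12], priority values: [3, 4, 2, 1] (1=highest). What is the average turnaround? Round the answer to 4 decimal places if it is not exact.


Sort by priority (ascending = highest first):
Order: [(1, 12), (2, 2), (3, 3), (4, 6)]
Completion times:
  Priority 1, burst=12, C=12
  Priority 2, burst=2, C=14
  Priority 3, burst=3, C=17
  Priority 4, burst=6, C=23
Average turnaround = 66/4 = 16.5

16.5


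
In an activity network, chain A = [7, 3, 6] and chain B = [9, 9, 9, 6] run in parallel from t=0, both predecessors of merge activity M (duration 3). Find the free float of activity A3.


ES(A3) = sum of predecessors on chain A = 10
EF(A3) = ES + duration = 10 + 6 = 16
Successor of A3 is M. ES(M) = max(sum(A), sum(B)) = max(16, 33) = 33
Free float = ES(successor) - EF(current) = 33 - 16 = 17

17


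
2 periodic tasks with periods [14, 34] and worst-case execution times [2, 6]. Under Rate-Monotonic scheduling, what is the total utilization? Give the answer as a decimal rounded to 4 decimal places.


Compute individual utilizations (exact fractions):
  Task 1: C/T = 2/14 = 1/7 (approx. 0.1429)
  Task 2: C/T = 6/34 = 3/17 (approx. 0.1765)
Total utilization U = 1/7 + 3/17 = 38/119
Rounded to 4 decimal places: U = 0.3193
RM (Liu & Layland) bound for 2 tasks = 0.828427; compare with U = 38/119 (approx. 0.319328)
U <= bound, so schedulable by RM sufficient condition.

0.3193


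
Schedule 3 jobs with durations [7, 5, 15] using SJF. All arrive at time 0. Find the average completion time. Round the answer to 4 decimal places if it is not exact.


SJF order (ascending): [5, 7, 15]
Completion times:
  Job 1: burst=5, C=5
  Job 2: burst=7, C=12
  Job 3: burst=15, C=27
Average completion = 44/3 = 14.6667

14.6667


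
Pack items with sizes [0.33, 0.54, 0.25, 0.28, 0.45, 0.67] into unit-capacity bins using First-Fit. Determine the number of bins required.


Place items sequentially using First-Fit:
  Item 0.33 -> new Bin 1
  Item 0.54 -> Bin 1 (now 0.87)
  Item 0.25 -> new Bin 2
  Item 0.28 -> Bin 2 (now 0.53)
  Item 0.45 -> Bin 2 (now 0.98)
  Item 0.67 -> new Bin 3
Total bins used = 3

3


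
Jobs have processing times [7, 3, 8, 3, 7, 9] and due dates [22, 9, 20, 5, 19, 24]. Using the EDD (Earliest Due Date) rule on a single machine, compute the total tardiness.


Sort by due date (EDD order): [(3, 5), (3, 9), (7, 19), (8, 20), (7, 22), (9, 24)]
Compute completion times and tardiness:
  Job 1: p=3, d=5, C=3, tardiness=max(0,3-5)=0
  Job 2: p=3, d=9, C=6, tardiness=max(0,6-9)=0
  Job 3: p=7, d=19, C=13, tardiness=max(0,13-19)=0
  Job 4: p=8, d=20, C=21, tardiness=max(0,21-20)=1
  Job 5: p=7, d=22, C=28, tardiness=max(0,28-22)=6
  Job 6: p=9, d=24, C=37, tardiness=max(0,37-24)=13
Total tardiness = 20

20


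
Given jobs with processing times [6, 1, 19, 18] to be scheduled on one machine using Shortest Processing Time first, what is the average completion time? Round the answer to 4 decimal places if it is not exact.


Sort jobs by processing time (SPT order): [1, 6, 18, 19]
Compute completion times sequentially:
  Job 1: processing = 1, completes at 1
  Job 2: processing = 6, completes at 7
  Job 3: processing = 18, completes at 25
  Job 4: processing = 19, completes at 44
Sum of completion times = 77
Average completion time = 77/4 = 19.25

19.25


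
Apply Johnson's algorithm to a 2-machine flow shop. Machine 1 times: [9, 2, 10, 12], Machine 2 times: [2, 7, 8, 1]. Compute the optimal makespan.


Apply Johnson's rule:
  Group 1 (a <= b): [(2, 2, 7)]
  Group 2 (a > b): [(3, 10, 8), (1, 9, 2), (4, 12, 1)]
Optimal job order: [2, 3, 1, 4]
Schedule:
  Job 2: M1 done at 2, M2 done at 9
  Job 3: M1 done at 12, M2 done at 20
  Job 1: M1 done at 21, M2 done at 23
  Job 4: M1 done at 33, M2 done at 34
Makespan = 34

34


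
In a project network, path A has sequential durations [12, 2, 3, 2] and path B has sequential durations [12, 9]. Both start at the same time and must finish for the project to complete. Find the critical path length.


Path A total = 12 + 2 + 3 + 2 = 19
Path B total = 12 + 9 = 21
Critical path = longest path = max(19, 21) = 21

21


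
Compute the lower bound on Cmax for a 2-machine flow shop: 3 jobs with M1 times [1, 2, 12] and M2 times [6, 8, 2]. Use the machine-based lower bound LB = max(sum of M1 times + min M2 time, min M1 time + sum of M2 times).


LB1 = sum(M1 times) + min(M2 times) = 15 + 2 = 17
LB2 = min(M1 times) + sum(M2 times) = 1 + 16 = 17
Lower bound = max(LB1, LB2) = max(17, 17) = 17

17


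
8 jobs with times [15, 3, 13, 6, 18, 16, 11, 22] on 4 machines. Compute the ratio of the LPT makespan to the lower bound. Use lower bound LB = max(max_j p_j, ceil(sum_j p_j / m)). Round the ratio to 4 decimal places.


LPT order: [22, 18, 16, 15, 13, 11, 6, 3]
Machine loads after assignment: [25, 24, 27, 28]
LPT makespan = 28
Lower bound = max(max_job, ceil(total/4)) = max(22, 26) = 26
Ratio = 28 / 26 = 1.0769

1.0769


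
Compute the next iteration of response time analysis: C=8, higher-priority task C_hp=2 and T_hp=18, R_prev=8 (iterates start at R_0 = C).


R_next = C + ceil(R_prev / T_hp) * C_hp
ceil(8 / 18) = ceil(0.4444) = 1
Interference = 1 * 2 = 2
R_next = 8 + 2 = 10

10
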